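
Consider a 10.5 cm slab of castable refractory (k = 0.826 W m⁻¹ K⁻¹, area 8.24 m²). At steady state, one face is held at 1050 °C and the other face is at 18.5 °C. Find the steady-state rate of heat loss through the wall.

Q = 66.9 kW

Q = kA·ΔT/L = 0.826 × 8.24 × |1050 °C − 18.5 °C| / 0.105 = 66900 W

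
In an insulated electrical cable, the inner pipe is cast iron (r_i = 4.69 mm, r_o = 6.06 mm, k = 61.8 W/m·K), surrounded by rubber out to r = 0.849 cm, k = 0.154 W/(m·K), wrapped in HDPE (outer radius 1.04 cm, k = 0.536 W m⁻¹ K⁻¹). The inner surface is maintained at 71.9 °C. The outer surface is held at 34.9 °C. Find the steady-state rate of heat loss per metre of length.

Q' = 90.4 W/m

Treat each layer as a resistance in series:
  R'_cast iron = ln(0.00606/0.00469)/(2πk) = 0.2563/(2π·61.8) = 6.600×10^-4 m·K/W
  R'_rubber = ln(0.00849/0.00606)/(2πk) = 0.3372/(2π·0.154) = 0.3485 m·K/W
  R'_HDPE = ln(0.0104/0.00849)/(2πk) = 0.2029/(2π·0.536) = 0.06025 m·K/W
ΣR = 6.600×10^-4 + 0.3485 + 0.06025 = 0.4094 m·K/W
Q' = ΔT/ΣR = (71.9 °C − 34.9 °C)/0.4094 = 90.4 W/m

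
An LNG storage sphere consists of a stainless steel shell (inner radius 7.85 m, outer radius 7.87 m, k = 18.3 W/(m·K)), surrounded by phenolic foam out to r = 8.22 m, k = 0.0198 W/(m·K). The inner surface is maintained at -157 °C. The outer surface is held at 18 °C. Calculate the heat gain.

Q = 8.05 kW

Resistance network (inner→outer):
  R_stainless steel = (1/7.85 − 1/7.87)/(4πk) = 3.237×10^-4/(4π·18.3) = 1.408×10^-6 K/W
  R_phenolic foam = (1/7.87 − 1/8.22)/(4πk) = 0.005410/(4π·0.0198) = 0.02174 K/W
ΣR = 1.408×10^-6 + 0.02174 = 0.02174 K/W
Q = ΔT/ΣR = (-157 °C − 18 °C)/0.02174 = -8050 W
(Negative Q ⇒ heat flows inward; heat gain = 8050 W.)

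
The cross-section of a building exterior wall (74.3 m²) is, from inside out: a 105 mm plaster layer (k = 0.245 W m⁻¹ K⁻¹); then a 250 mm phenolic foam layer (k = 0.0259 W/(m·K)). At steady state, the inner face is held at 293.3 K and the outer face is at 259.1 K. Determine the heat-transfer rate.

Q = 252 W

Treat each layer as a resistance in series:
  R_plaster = L/(kA) = 0.105/(0.245·74.3) = 0.005768 K/W
  R_phenolic foam = L/(kA) = 0.250/(0.0259·74.3) = 0.1299 K/W
ΣR = 0.005768 + 0.1299 = 0.1357 K/W
Q = ΔT/ΣR = (293.3 K − 259.1 K)/0.1357 = 252 W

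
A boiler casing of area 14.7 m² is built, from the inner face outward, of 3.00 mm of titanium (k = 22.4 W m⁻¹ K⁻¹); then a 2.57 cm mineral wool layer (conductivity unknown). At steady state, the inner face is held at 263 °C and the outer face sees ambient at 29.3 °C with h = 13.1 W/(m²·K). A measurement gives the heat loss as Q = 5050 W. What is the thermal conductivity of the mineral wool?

ΣR = ΔT/Q = |263 − 29.3|/5050 = 0.04628 K/W
Known resistances:
  R_titanium = L/(kA) = 0.00300/(22.4·14.7) = 9.111×10^-6 K/W
  R_conv,out = 1/(hA) = 1/(13.1·14.7) = 0.005193 K/W
R_mineral wool = ΣR − ΣR_known = 0.04628 − 0.005202 = 0.04108 K/W
L/(kA) = 0.04108 ⇒ k = 0.0257/(0.04108·14.7) = 0.0426 W/m·K

k = 0.0426 W/m·K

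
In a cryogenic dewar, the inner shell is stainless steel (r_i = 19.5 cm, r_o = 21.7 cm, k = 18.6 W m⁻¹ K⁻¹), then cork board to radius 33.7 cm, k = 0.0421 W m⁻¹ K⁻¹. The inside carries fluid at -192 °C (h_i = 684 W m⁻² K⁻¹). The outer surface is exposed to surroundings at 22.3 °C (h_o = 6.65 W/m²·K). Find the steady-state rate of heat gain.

Resistance network (inner→outer):
  R_conv,in = 1/(4πr²h) = 1/(4π·0.195²·684) = 0.003060 K/W
  R_stainless steel = (1/0.195 − 1/0.217)/(4πk) = 0.5199/(4π·18.6) = 0.002224 K/W
  R_cork board = (1/0.217 − 1/0.337)/(4πk) = 1.641/(4π·0.0421) = 3.102 K/W
  R_conv,out = 1/(4πr²h) = 1/(4π·0.337²·6.65) = 0.1054 K/W
ΣR = 0.003060 + 0.002224 + 3.102 + 0.1054 = 3.213 K/W
Q = ΔT/ΣR = (-192 °C − 22.3 °C)/3.213 = -66.7 W
(Negative Q ⇒ heat flows inward; heat gain = 66.7 W.)

Q = 66.7 W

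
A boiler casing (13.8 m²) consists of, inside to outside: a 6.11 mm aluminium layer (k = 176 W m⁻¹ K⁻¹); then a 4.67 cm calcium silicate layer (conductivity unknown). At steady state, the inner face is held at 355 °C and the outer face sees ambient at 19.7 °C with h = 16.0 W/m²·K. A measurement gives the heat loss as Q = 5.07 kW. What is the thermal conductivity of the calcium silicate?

k = 0.0549 W/m·K

ΣR = ΔT/Q = |355 − 19.7|/5070 = 0.06613 K/W
Known resistances:
  R_aluminium = L/(kA) = 0.00611/(176·13.8) = 2.516×10^-6 K/W
  R_conv,out = 1/(hA) = 1/(16.0·13.8) = 0.004529 K/W
R_calcium silicate = ΣR − ΣR_known = 0.06613 − 0.004532 = 0.06160 K/W
L/(kA) = 0.06160 ⇒ k = 0.0467/(0.06160·13.8) = 0.0549 W/m·K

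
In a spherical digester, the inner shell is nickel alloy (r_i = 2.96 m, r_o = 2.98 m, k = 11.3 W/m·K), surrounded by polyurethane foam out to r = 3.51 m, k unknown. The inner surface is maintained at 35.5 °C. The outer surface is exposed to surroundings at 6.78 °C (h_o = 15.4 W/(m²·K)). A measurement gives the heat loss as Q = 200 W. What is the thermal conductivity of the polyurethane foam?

k = 0.0282 W/m·K

ΣR = ΔT/Q = |35.5 − 6.78|/200 = 0.1436 K/W
Known resistances:
  R_nickel alloy = (1/2.96 − 1/2.98)/(4πk) = 0.002267/(4π·11.3) = 1.597×10^-5 K/W
  R_conv,out = 1/(4πr²h) = 1/(4π·3.51²·15.4) = 4.194×10^-4 K/W
R_polyurethane foam = ΣR − ΣR_known = 0.1436 − 4.354×10^-4 = 0.1432 K/W
(1/r₁−1/r₂)/(4πk) = 0.1432 ⇒ k = 0.05067/(4π·0.1432) = 0.0282 W/m·K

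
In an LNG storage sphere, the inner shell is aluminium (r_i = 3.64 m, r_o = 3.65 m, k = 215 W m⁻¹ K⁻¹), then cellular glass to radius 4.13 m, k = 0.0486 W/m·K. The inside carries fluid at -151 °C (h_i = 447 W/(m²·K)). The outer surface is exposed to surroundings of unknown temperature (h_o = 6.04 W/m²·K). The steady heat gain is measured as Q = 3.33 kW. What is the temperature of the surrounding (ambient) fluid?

Series resistances:
  R_conv,in = 1/(4πr²h) = 1/(4π·3.64²·447) = 1.344×10^-5 K/W
  R_aluminium = (1/3.64 − 1/3.65)/(4πk) = 7.527×10^-4/(4π·215) = 2.786×10^-7 K/W
  R_cellular glass = (1/3.65 − 1/4.13)/(4πk) = 0.03184/(4π·0.0486) = 0.05214 K/W
  R_conv,out = 1/(4πr²h) = 1/(4π·4.13²·6.04) = 7.724×10^-4 K/W
ΣR = 0.05292 K/W
ΔT = Q·ΣR = 3330 × 0.05292 = 176.2 K
Heat flows inward, so T_out = T_in + ΔT = -151 + 176.2 = 25.2 °C

T_out = 25.2 °C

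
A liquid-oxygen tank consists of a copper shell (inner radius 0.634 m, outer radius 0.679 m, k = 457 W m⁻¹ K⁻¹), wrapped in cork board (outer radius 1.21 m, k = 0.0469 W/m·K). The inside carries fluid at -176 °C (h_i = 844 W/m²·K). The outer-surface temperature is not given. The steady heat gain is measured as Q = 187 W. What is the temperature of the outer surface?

T_out = 29.1 °C

Sum the resistances:
  R_conv,in = 1/(4πr²h) = 1/(4π·0.634²·844) = 2.346×10^-4 K/W
  R_copper = (1/0.634 − 1/0.679)/(4πk) = 0.1045/(4π·457) = 1.820×10^-5 K/W
  R_cork board = (1/0.679 − 1/1.21)/(4πk) = 0.6463/(4π·0.0469) = 1.097 K/W
ΣR = 1.097 K/W
ΔT = Q·ΣR = 187 × 1.097 = 205.1 K
Heat flows inward, so T_out = T_in + ΔT = -176 + 205.1 = 29.1 °C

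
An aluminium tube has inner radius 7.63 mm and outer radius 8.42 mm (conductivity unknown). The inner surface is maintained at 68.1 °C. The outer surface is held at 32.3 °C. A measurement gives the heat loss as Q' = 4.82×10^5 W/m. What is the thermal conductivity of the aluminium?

k = 211 W/m·K

ΣR = ΔT/Q' = |68.1 − 32.3|/4.82×10^5 = 7.427×10^-5 m·K/W
ln(r₂/r₁)/(2πk) = 7.427×10^-5 ⇒ k = 0.09852/(2π·7.427×10^-5) = 211 W/m·K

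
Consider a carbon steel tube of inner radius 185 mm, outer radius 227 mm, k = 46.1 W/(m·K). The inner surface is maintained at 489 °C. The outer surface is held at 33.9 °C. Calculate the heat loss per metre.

Q' = 2πk·ΔT/ln(r₂/r₁) = 2π × 46.1 × 455.1 / ln(0.227/0.185) = 6.44×10^5 W/m

Q' = 644 kW/m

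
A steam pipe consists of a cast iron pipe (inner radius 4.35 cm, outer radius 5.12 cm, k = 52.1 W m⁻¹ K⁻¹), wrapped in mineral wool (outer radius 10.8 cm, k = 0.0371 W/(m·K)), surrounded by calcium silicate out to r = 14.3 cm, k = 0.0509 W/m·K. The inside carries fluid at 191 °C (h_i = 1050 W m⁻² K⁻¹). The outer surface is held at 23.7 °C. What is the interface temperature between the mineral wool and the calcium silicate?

Resistance network (inner→outer):
  R'_conv,in = 1/(2πr h) = 1/(2π·0.0435·1050) = 0.003485 m·K/W
  R'_cast iron = ln(0.0512/0.0435)/(2πk) = 0.1630/(2π·52.1) = 4.979×10^-4 m·K/W
  R'_mineral wool = ln(0.108/0.0512)/(2πk) = 0.7464/(2π·0.0371) = 3.202 m·K/W
  R'_calcium silicate = ln(0.143/0.108)/(2πk) = 0.2807/(2π·0.0509) = 0.8777 m·K/W
ΣR = 0.003485 + 4.979×10^-4 + 3.202 + 0.8777 = 4.084 m·K/W
Q' = ΔT/ΣR = (191 °C − 23.7 °C)/4.084 = 40.96 W/m
From the inner boundary to the mineral wool/calcium silicate interface, ΣR_partial = 3.206 m·K/W.
T_interface = T_in − Q'·ΣR_partial = 191 °C − (40.96)(3.206) = 59.7 °C

T = 59.7 °C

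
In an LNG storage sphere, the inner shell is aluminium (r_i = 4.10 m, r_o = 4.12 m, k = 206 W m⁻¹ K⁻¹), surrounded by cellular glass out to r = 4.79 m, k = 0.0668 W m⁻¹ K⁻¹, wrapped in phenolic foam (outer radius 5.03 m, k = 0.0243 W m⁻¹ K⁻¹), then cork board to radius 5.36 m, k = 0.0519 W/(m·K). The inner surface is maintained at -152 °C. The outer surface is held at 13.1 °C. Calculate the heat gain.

Q = 1800 W

Treat each layer as a resistance in series:
  R_aluminium = (1/4.10 − 1/4.12)/(4πk) = 0.001184/(4π·206) = 4.574×10^-7 K/W
  R_cellular glass = (1/4.12 − 1/4.79)/(4πk) = 0.03395/(4π·0.0668) = 0.04044 K/W
  R_phenolic foam = (1/4.79 − 1/5.03)/(4πk) = 0.009961/(4π·0.0243) = 0.03262 K/W
  R_cork board = (1/5.03 − 1/5.36)/(4πk) = 0.01224/(4π·0.0519) = 0.01877 K/W
ΣR = 4.574×10^-7 + 0.04044 + 0.03262 + 0.01877 = 0.09183 K/W
Q = ΔT/ΣR = (-152 °C − 13.1 °C)/0.09183 = -1800 W
(Negative Q ⇒ heat flows inward; heat gain = 1800 W.)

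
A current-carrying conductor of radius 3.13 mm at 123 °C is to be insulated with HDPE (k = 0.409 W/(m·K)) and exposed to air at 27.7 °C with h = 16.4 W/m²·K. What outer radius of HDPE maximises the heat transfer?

r_cr = 2.49 cm

For a cylinder, r_cr = k_ins/h = 0.409/16.4 = 0.0249 m = 2.49 cm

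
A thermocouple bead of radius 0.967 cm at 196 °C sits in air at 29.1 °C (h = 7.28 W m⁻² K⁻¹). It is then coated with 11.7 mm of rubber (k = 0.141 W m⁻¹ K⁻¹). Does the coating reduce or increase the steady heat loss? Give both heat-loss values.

Critical radius for a sphere: r_cr = 2k/h = 0.0387 m = 3.87 cm.
Outer radius after coating: r₂ = 0.00967 + 0.0117 = 0.02137 m.
Since r₁ < r_cr and r₂ ≤ r_cr, the coating moves toward the maximum at r_cr — heat loss rises.
Bare: R = 1/(4πr₁²h) = 116.9 K/W; Q = 166.9/116.9 = 1.43 W.
Coated: R = R_cond + R_conv = 55.89 K/W; Q = 166.9/55.89 = 2.99 W.

increases: 1.43 → 2.99 W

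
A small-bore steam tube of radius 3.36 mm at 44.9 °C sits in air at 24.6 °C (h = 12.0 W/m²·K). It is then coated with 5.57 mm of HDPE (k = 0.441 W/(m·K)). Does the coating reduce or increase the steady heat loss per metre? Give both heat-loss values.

Critical radius for a cylinder: r_cr = k/h = 0.0367 m = 3.67 cm.
Outer radius after coating: r₂ = 0.00336 + 0.00557 = 0.00893 m.
Since r₁ < r_cr and r₂ ≤ r_cr, the coating moves toward the maximum at r_cr — heat loss rises.
Bare: R = 1/(2πr₁h) = 3.947 m·K/W; Q = 20.3/3.947 = 5.14 W/m.
Coated: R = R_cond + R_conv = 1.838 m·K/W; Q = 20.3/1.838 = 11.0 W/m.

increases: 5.14 → 11.0 W/m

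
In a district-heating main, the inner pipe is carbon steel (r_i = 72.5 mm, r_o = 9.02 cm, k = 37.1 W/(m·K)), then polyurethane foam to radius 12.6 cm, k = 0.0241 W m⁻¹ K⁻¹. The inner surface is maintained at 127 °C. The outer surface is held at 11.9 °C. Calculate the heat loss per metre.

Q' = 52.1 W/m

Series thermal resistances, inner to outer:
  R'_carbon steel = ln(0.0902/0.0725)/(2πk) = 0.2184/(2π·37.1) = 9.371×10^-4 m·K/W
  R'_polyurethane foam = ln(0.126/0.0902)/(2πk) = 0.3343/(2π·0.0241) = 2.207 m·K/W
ΣR = 9.371×10^-4 + 2.207 = 2.208 m·K/W
Q' = ΔT/ΣR = (127 °C − 11.9 °C)/2.208 = 52.1 W/m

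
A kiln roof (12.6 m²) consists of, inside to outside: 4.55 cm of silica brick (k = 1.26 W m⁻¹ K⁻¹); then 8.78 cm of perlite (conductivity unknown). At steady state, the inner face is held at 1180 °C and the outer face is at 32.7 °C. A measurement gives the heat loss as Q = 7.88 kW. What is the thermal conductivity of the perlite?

k = 0.0488 W/m·K

ΣR = ΔT/Q = |1180 − 32.7|/7880 = 0.1456 K/W
Known resistances:
  R_silica brick = L/(kA) = 0.0455/(1.26·12.6) = 0.002866 K/W
R_perlite = ΣR − ΣR_known = 0.1456 − 0.002866 = 0.1427 K/W
L/(kA) = 0.1427 ⇒ k = 0.0878/(0.1427·12.6) = 0.0488 W/m·K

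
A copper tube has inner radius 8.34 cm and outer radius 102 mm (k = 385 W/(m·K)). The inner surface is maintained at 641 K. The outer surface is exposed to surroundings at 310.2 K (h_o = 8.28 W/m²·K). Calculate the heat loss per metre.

Series thermal resistances, inner to outer:
  R'_copper = ln(0.102/0.0834)/(2πk) = 0.2013/(2π·385) = 8.323×10^-5 m·K/W
  R'_conv,out = 1/(2πr h) = 1/(2π·0.102·8.28) = 0.1884 m·K/W
ΣR = 8.323×10^-5 + 0.1884 = 0.1885 m·K/W
Q' = ΔT/ΣR = (641 K − 310.2 K)/0.1885 = 1750 W/m

Q' = 1750 W/m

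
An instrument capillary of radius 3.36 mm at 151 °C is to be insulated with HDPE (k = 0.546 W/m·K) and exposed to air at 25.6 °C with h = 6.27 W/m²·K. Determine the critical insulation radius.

r_cr = 8.71 cm

For a cylinder, r_cr = k_ins/h = 0.546/6.27 = 0.0871 m = 8.71 cm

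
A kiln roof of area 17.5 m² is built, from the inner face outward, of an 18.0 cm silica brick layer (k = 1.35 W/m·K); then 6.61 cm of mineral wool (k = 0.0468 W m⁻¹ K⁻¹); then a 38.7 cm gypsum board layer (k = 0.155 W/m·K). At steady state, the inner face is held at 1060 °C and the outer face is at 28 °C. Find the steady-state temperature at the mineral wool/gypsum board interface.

Series thermal resistances, inner to outer:
  R_silica brick = L/(kA) = 0.180/(1.35·17.5) = 0.007619 K/W
  R_mineral wool = L/(kA) = 0.0661/(0.0468·17.5) = 0.08071 K/W
  R_gypsum board = L/(kA) = 0.387/(0.155·17.5) = 0.1427 K/W
ΣR = 0.007619 + 0.08071 + 0.1427 = 0.2310 K/W
Q = ΔT/ΣR = (1060 °C − 28 °C)/0.2310 = 4468 W
From the inner boundary to the mineral wool/gypsum board interface, ΣR_partial = 0.08833 K/W.
T_interface = T_in − Q·ΣR_partial = 1060 °C − (4468)(0.08833) = 665 °C

T = 665 °C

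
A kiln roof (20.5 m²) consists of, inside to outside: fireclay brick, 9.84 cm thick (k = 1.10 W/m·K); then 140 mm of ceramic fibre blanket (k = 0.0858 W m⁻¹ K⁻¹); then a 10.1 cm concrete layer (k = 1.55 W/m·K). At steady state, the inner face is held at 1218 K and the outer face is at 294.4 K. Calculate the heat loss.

Series thermal resistances, inner to outer:
  R_fireclay brick = L/(kA) = 0.0984/(1.10·20.5) = 0.004364 K/W
  R_ceramic fibre blanket = L/(kA) = 0.140/(0.0858·20.5) = 0.07960 K/W
  R_concrete = L/(kA) = 0.101/(1.55·20.5) = 0.003179 K/W
ΣR = 0.004364 + 0.07960 + 0.003179 = 0.08714 K/W
Q = ΔT/ΣR = (1218 K − 294.4 K)/0.08714 = 10600 W

Q = 10.6 kW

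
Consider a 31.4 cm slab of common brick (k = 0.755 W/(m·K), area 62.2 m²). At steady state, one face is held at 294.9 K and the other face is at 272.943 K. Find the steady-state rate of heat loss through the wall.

Q = kA·ΔT/L = 0.755 × 62.2 × |294.9 K − 272.943 K| / 0.314 = 3280 W

Q = 3.28 kW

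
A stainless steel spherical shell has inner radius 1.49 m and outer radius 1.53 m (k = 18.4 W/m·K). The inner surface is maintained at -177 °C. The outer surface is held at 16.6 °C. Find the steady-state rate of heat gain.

Q = 4πk·ΔT/(1/r₁ − 1/r₂) = 4π × 18.4 × 193.6 / (1/1.49 − 1/1.53) = 2.55×10^6 W

Q = 2.55×10^6 W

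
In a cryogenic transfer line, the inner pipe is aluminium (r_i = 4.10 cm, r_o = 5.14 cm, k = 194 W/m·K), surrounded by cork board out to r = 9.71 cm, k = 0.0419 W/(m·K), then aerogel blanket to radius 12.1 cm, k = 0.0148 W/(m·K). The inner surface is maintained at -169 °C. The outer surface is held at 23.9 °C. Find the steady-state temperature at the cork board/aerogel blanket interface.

T = -71.5 °C

Resistance network (inner→outer):
  R'_aluminium = ln(0.0514/0.0410)/(2πk) = 0.2261/(2π·194) = 1.855×10^-4 m·K/W
  R'_cork board = ln(0.0971/0.0514)/(2πk) = 0.6361/(2π·0.0419) = 2.416 m·K/W
  R'_aerogel blanket = ln(0.121/0.0971)/(2πk) = 0.2200/(2π·0.0148) = 2.366 m·K/W
ΣR = 1.855×10^-4 + 2.416 + 2.366 = 4.782 m·K/W
Q' = ΔT/ΣR = (-169 °C − 23.9 °C)/4.782 = -40.34 W/m
From the inner boundary to the cork board/aerogel blanket interface, ΣR_partial = 2.416 m·K/W.
T_interface = T_in − Q'·ΣR_partial = -169 °C − (-40.34)(2.416) = -71.5 °C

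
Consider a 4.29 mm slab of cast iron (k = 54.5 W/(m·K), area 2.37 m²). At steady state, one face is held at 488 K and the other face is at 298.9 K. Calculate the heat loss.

Q = kA·ΔT/L = 54.5 × 2.37 × |488 K − 298.9 K| / 0.00429 = 5.69×10^6 W

Q = 5690 kW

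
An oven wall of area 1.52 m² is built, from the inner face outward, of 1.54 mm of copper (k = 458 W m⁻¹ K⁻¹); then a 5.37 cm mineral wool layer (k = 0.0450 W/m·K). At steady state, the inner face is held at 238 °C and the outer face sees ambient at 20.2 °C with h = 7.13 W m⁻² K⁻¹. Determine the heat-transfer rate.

Series thermal resistances, inner to outer:
  R_copper = L/(kA) = 0.00154/(458·1.52) = 2.212×10^-6 K/W
  R_mineral wool = L/(kA) = 0.0537/(0.0450·1.52) = 0.7851 K/W
  R_conv,out = 1/(hA) = 1/(7.13·1.52) = 0.09227 K/W
ΣR = 2.212×10^-6 + 0.7851 + 0.09227 = 0.8774 K/W
Q = ΔT/ΣR = (238 °C − 20.2 °C)/0.8774 = 248 W

Q = 248 W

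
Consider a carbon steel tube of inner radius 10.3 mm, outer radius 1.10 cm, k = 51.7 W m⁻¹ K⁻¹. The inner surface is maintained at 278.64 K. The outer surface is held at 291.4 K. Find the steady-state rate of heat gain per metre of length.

Q' = 2πk·ΔT/ln(r₂/r₁) = 2π × 51.7 × 12.76 / ln(0.0110/0.0103) = 63000 W/m

Q' = 63000 W/m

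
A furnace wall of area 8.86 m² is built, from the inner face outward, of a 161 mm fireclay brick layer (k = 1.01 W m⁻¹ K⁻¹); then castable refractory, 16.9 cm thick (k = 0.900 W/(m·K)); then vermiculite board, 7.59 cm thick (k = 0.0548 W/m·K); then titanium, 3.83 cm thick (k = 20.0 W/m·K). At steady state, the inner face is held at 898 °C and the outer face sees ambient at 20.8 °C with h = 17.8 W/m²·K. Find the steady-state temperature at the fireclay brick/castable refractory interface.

T = 820 °C

Resistance network (inner→outer):
  R_fireclay brick = L/(kA) = 0.161/(1.01·8.86) = 0.01799 K/W
  R_castable refractory = L/(kA) = 0.169/(0.900·8.86) = 0.02119 K/W
  R_vermiculite board = L/(kA) = 0.0759/(0.0548·8.86) = 0.1563 K/W
  R_titanium = L/(kA) = 0.0383/(20.0·8.86) = 2.161×10^-4 K/W
  R_conv,out = 1/(hA) = 1/(17.8·8.86) = 0.006341 K/W
ΣR = 0.01799 + 0.02119 + 0.1563 + 2.161×10^-4 + 0.006341 = 0.2020 K/W
Q = ΔT/ΣR = (898 °C − 20.8 °C)/0.2020 = 4343 W
From the inner boundary to the fireclay brick/castable refractory interface, ΣR_partial = 0.01799 K/W.
T_interface = T_in − Q·ΣR_partial = 898 °C − (4343)(0.01799) = 820 °C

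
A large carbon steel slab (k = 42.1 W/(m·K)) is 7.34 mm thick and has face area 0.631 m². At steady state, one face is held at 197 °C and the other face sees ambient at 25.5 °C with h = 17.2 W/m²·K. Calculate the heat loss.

Series thermal resistances, inner to outer:
  R_carbon steel = L/(kA) = 0.00734/(42.1·0.631) = 2.763×10^-4 K/W
  R_conv,out = 1/(hA) = 1/(17.2·0.631) = 0.09214 K/W
ΣR = 2.763×10^-4 + 0.09214 = 0.09242 K/W
Q = ΔT/ΣR = (197 °C − 25.5 °C)/0.09242 = 1860 W

Q = 1860 W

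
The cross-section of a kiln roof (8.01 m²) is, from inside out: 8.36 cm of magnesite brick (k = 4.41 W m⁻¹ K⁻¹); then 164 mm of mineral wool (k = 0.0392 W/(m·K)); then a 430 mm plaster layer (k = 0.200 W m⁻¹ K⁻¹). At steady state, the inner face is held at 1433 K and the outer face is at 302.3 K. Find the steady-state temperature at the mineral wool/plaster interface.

Resistance network (inner→outer):
  R_magnesite brick = L/(kA) = 0.0836/(4.41·8.01) = 0.002367 K/W
  R_mineral wool = L/(kA) = 0.164/(0.0392·8.01) = 0.5223 K/W
  R_plaster = L/(kA) = 0.430/(0.200·8.01) = 0.2684 K/W
ΣR = 0.002367 + 0.5223 + 0.2684 = 0.7931 K/W
Q = ΔT/ΣR = (1433 K − 302.3 K)/0.7931 = 1426 W
From the inner boundary to the mineral wool/plaster interface, ΣR_partial = 0.5247 K/W.
T_interface = T_in − Q·ΣR_partial = 1433 K − (1426)(0.5247) = 685 K

T = 685 K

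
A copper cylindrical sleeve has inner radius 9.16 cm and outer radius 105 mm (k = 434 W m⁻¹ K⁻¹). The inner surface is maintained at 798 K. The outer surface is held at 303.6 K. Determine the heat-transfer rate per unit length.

Q' = 2πk·ΔT/ln(r₂/r₁) = 2π × 434 × 494.4 / ln(0.105/0.0916) = 9.87×10^6 W/m

Q' = 9.87×10^6 W/m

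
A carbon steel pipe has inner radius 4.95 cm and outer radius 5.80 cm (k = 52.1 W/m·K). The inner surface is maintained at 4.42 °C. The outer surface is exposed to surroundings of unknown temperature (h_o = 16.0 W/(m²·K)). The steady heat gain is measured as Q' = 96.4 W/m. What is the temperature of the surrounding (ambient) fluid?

Series resistances:
  R'_carbon steel = ln(0.0580/0.0495)/(2πk) = 0.1585/(2π·52.1) = 4.841×10^-4 m·K/W
  R'_conv,out = 1/(2πr h) = 1/(2π·0.0580·16.0) = 0.1715 m·K/W
ΣR = 0.1720 m·K/W
ΔT = Q'·ΣR = 96.4 × 0.1720 = 16.58 K
Heat flows inward, so T_out = T_in + ΔT = 4.42 + 16.58 = 21.0 °C

T_out = 21.0 °C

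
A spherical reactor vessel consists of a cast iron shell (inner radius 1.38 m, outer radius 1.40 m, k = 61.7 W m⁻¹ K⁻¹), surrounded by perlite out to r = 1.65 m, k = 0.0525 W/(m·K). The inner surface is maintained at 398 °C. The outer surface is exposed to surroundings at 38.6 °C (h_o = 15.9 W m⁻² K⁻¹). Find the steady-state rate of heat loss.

Series thermal resistances, inner to outer:
  R_cast iron = (1/1.38 − 1/1.40)/(4πk) = 0.01035/(4π·61.7) = 1.335×10^-5 K/W
  R_perlite = (1/1.40 − 1/1.65)/(4πk) = 0.1082/(4π·0.0525) = 0.1640 K/W
  R_conv,out = 1/(4πr²h) = 1/(4π·1.65²·15.9) = 0.001838 K/W
ΣR = 1.335×10^-5 + 0.1640 + 0.001838 = 0.1659 K/W
Q = ΔT/ΣR = (398 °C − 38.6 °C)/0.1659 = 2170 W

Q = 2170 W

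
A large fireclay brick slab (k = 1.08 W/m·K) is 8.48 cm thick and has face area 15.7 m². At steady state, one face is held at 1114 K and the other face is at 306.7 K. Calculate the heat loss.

Q = kA·ΔT/L = 1.08 × 15.7 × |1114 K − 306.7 K| / 0.0848 = 1.61×10^5 W

Q = 1.61×10^5 W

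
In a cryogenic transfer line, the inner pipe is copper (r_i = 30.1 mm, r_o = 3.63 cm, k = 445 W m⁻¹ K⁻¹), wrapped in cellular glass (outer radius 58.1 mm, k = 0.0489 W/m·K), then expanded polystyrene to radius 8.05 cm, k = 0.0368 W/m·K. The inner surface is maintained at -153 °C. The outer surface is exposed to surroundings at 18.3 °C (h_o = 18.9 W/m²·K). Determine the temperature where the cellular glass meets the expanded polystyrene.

T = -66.9 °C

Series thermal resistances, inner to outer:
  R'_copper = ln(0.0363/0.0301)/(2πk) = 0.1873/(2π·445) = 6.699×10^-5 m·K/W
  R'_cellular glass = ln(0.0581/0.0363)/(2πk) = 0.4703/(2π·0.0489) = 1.531 m·K/W
  R'_expanded polystyrene = ln(0.0805/0.0581)/(2πk) = 0.3261/(2π·0.0368) = 1.410 m·K/W
  R'_conv,out = 1/(2πr h) = 1/(2π·0.0805·18.9) = 0.1046 m·K/W
ΣR = 6.699×10^-5 + 1.531 + 1.410 + 0.1046 = 3.046 m·K/W
Q' = ΔT/ΣR = (-153 °C − 18.3 °C)/3.046 = -56.24 W/m
From the inner boundary to the cellular glass/expanded polystyrene interface, ΣR_partial = 1.531 m·K/W.
T_interface = T_in − Q'·ΣR_partial = -153 °C − (-56.24)(1.531) = -66.9 °C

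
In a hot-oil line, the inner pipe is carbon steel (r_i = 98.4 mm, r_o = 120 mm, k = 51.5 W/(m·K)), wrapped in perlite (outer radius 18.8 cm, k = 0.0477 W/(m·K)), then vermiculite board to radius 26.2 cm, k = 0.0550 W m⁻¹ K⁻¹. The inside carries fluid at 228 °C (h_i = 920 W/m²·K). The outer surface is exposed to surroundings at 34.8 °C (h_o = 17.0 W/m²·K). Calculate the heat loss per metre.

Treat each layer as a resistance in series:
  R'_conv,in = 1/(2πr h) = 1/(2π·0.0984·920) = 0.001758 m·K/W
  R'_carbon steel = ln(0.120/0.0984)/(2πk) = 0.1985/(2π·51.5) = 6.133×10^-4 m·K/W
  R'_perlite = ln(0.188/0.120)/(2πk) = 0.4490/(2π·0.0477) = 1.498 m·K/W
  R'_vermiculite board = ln(0.262/0.188)/(2πk) = 0.3319/(2π·0.0550) = 0.9604 m·K/W
  R'_conv,out = 1/(2πr h) = 1/(2π·0.262·17.0) = 0.03573 m·K/W
ΣR = 0.001758 + 6.133×10^-4 + 1.498 + 0.9604 + 0.03573 = 2.497 m·K/W
Q' = ΔT/ΣR = (228 °C − 34.8 °C)/2.497 = 77.4 W/m

Q' = 77.4 W/m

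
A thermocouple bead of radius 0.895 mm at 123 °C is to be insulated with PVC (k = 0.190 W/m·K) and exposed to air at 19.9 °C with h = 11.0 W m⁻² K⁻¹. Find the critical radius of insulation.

For a sphere, r_cr = 2k_ins/h = 2·0.190/11.0 = 0.0345 m = 3.45 cm

r_cr = 3.45 cm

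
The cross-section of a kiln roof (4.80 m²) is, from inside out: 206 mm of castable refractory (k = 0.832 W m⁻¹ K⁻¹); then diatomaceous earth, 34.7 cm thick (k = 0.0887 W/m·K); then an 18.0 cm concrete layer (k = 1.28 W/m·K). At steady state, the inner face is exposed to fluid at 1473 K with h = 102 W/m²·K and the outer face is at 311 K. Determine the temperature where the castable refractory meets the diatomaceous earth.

T = 1404 K

Resistance network (inner→outer):
  R_conv,in = 1/(hA) = 1/(102·4.80) = 0.002042 K/W
  R_castable refractory = L/(kA) = 0.206/(0.832·4.80) = 0.05158 K/W
  R_diatomaceous earth = L/(kA) = 0.347/(0.0887·4.80) = 0.8150 K/W
  R_concrete = L/(kA) = 0.180/(1.28·4.80) = 0.02930 K/W
ΣR = 0.002042 + 0.05158 + 0.8150 + 0.02930 = 0.8979 K/W
Q = ΔT/ΣR = (1473 K − 311 K)/0.8979 = 1294 W
From the inner boundary to the castable refractory/diatomaceous earth interface, ΣR_partial = 0.05362 K/W.
T_interface = T_in − Q·ΣR_partial = 1473 K − (1294)(0.05362) = 1404 K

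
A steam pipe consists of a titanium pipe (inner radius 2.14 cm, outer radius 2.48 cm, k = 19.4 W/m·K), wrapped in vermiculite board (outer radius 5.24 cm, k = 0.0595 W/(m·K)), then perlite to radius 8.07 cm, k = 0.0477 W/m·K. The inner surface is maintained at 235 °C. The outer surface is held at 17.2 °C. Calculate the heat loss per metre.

Q' = 63.3 W/m

Resistance network (inner→outer):
  R'_titanium = ln(0.0248/0.0214)/(2πk) = 0.1475/(2π·19.4) = 0.001210 m·K/W
  R'_vermiculite board = ln(0.0524/0.0248)/(2πk) = 0.7481/(2π·0.0595) = 2.001 m·K/W
  R'_perlite = ln(0.0807/0.0524)/(2πk) = 0.4318/(2π·0.0477) = 1.441 m·K/W
ΣR = 0.001210 + 2.001 + 1.441 = 3.443 m·K/W
Q' = ΔT/ΣR = (235 °C − 17.2 °C)/3.443 = 63.3 W/m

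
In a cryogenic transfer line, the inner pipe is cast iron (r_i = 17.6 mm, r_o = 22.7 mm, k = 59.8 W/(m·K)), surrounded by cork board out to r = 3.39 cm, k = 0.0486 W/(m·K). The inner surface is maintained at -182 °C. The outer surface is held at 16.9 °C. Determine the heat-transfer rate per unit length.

Resistance network (inner→outer):
  R'_cast iron = ln(0.0227/0.0176)/(2πk) = 0.2545/(2π·59.8) = 6.772×10^-4 m·K/W
  R'_cork board = ln(0.0339/0.0227)/(2πk) = 0.4011/(2π·0.0486) = 1.313 m·K/W
ΣR = 6.772×10^-4 + 1.313 = 1.314 m·K/W
Q' = ΔT/ΣR = (-182 °C − 16.9 °C)/1.314 = -151 W/m
(Negative Q' ⇒ heat flows inward; heat gain = 151 W/m.)

Q' = 151 W/m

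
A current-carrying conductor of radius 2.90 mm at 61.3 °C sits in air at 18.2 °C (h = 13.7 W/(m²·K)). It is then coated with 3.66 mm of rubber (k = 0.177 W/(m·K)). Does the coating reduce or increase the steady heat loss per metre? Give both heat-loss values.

Critical radius for a cylinder: r_cr = k/h = 0.0129 m = 1.29 cm.
Outer radius after coating: r₂ = 0.00290 + 0.00366 = 0.00656 m.
Since r₁ < r_cr and r₂ ≤ r_cr, the coating moves toward the maximum at r_cr — heat loss rises.
Bare: R = 1/(2πr₁h) = 4.006 m·K/W; Q = 43.1/4.006 = 10.8 W/m.
Coated: R = R_cond + R_conv = 2.505 m·K/W; Q = 43.1/2.505 = 17.2 W/m.

increases: 10.8 → 17.2 W/m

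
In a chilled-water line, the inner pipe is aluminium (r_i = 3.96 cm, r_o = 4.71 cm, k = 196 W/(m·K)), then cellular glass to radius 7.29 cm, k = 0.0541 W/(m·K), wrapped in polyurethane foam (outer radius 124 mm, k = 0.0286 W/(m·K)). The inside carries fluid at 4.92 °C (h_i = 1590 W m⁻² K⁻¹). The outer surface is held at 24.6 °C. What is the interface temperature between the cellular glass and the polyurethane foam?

T = 10.9 °C

Resistance network (inner→outer):
  R'_conv,in = 1/(2πr h) = 1/(2π·0.0396·1590) = 0.002528 m·K/W
  R'_aluminium = ln(0.0471/0.0396)/(2πk) = 0.1734/(2π·196) = 1.408×10^-4 m·K/W
  R'_cellular glass = ln(0.0729/0.0471)/(2πk) = 0.4368/(2π·0.0541) = 1.285 m·K/W
  R'_polyurethane foam = ln(0.124/0.0729)/(2πk) = 0.5312/(2π·0.0286) = 2.956 m·K/W
ΣR = 0.002528 + 1.408×10^-4 + 1.285 + 2.956 = 4.244 m·K/W
Q' = ΔT/ΣR = (4.92 °C − 24.6 °C)/4.244 = -4.637 W/m
From the inner boundary to the cellular glass/polyurethane foam interface, ΣR_partial = 1.288 m·K/W.
T_interface = T_in − Q'·ΣR_partial = 4.92 °C − (-4.637)(1.288) = 10.9 °C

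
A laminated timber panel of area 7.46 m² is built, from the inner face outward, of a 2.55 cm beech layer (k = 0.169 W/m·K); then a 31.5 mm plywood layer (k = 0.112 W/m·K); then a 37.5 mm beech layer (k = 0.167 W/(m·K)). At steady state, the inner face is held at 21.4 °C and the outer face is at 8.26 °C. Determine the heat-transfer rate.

Q = 149 W

Treat each layer as a resistance in series:
  R_beech = L/(kA) = 0.0255/(0.169·7.46) = 0.02023 K/W
  R_plywood = L/(kA) = 0.0315/(0.112·7.46) = 0.03770 K/W
  R_beech = L/(kA) = 0.0375/(0.167·7.46) = 0.03010 K/W
ΣR = 0.02023 + 0.03770 + 0.03010 = 0.08803 K/W
Q = ΔT/ΣR = (21.4 °C − 8.26 °C)/0.08803 = 149 W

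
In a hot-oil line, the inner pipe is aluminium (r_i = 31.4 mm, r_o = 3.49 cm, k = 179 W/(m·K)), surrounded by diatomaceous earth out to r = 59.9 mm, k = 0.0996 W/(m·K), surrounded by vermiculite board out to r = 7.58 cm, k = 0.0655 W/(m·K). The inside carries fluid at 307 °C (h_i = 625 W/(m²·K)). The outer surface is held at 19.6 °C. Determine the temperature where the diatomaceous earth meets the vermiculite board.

T = 133 °C

Series thermal resistances, inner to outer:
  R'_conv,in = 1/(2πr h) = 1/(2π·0.0314·625) = 0.008110 m·K/W
  R'_aluminium = ln(0.0349/0.0314)/(2πk) = 0.1057/(2π·179) = 9.396×10^-5 m·K/W
  R'_diatomaceous earth = ln(0.0599/0.0349)/(2πk) = 0.5402/(2π·0.0996) = 0.8632 m·K/W
  R'_vermiculite board = ln(0.0758/0.0599)/(2πk) = 0.2354/(2π·0.0655) = 0.5720 m·K/W
ΣR = 0.008110 + 9.396×10^-5 + 0.8632 + 0.5720 = 1.443 m·K/W
Q' = ΔT/ΣR = (307 °C − 19.6 °C)/1.443 = 199.2 W/m
From the inner boundary to the diatomaceous earth/vermiculite board interface, ΣR_partial = 0.8714 m·K/W.
T_interface = T_in − Q'·ΣR_partial = 307 °C − (199.2)(0.8714) = 133 °C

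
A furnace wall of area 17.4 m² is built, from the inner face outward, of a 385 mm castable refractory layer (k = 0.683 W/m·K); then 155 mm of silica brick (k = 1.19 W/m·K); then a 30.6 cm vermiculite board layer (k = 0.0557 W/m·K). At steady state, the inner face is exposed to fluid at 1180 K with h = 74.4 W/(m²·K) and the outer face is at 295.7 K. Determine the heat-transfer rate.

Resistance network (inner→outer):
  R_conv,in = 1/(hA) = 1/(74.4·17.4) = 7.725×10^-4 K/W
  R_castable refractory = L/(kA) = 0.385/(0.683·17.4) = 0.03240 K/W
  R_silica brick = L/(kA) = 0.155/(1.19·17.4) = 0.007486 K/W
  R_vermiculite board = L/(kA) = 0.306/(0.0557·17.4) = 0.3157 K/W
ΣR = 7.725×10^-4 + 0.03240 + 0.007486 + 0.3157 = 0.3564 K/W
Q = ΔT/ΣR = (1180 K − 295.7 K)/0.3564 = 2480 W

Q = 2480 W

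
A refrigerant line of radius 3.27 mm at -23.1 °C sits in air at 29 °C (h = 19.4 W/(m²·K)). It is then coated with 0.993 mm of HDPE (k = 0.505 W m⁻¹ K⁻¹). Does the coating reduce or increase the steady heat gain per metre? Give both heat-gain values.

Critical radius for a cylinder: r_cr = k/h = 0.0260 m = 2.60 cm.
Outer radius after coating: r₂ = 0.00327 + 9.93×10^-4 = 0.004263 m.
Since r₁ < r_cr and r₂ ≤ r_cr, the coating moves toward the maximum at r_cr — heat gain rises.
Bare: R = 1/(2πr₁h) = 2.509 m·K/W; Q = 52.1/2.509 = 20.8 W/m.
Coated: R = R_cond + R_conv = 2.008 m·K/W; Q = 52.1/2.008 = 25.9 W/m.

increases: 20.8 → 25.9 W/m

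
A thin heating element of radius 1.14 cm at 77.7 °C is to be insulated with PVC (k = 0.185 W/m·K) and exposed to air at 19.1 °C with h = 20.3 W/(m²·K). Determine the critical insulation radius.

For a cylinder, r_cr = k_ins/h = 0.185/20.3 = 0.00911 m = 0.911 cm

r_cr = 0.911 cm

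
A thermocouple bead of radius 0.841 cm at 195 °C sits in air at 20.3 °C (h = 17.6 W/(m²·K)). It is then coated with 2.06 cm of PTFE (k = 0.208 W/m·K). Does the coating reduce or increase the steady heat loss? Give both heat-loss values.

increases: 2.73 → 4.64 W

Critical radius for a sphere: r_cr = 2k/h = 0.0236 m = 2.36 cm.
Outer radius after coating: r₂ = 0.00841 + 0.0206 = 0.02901 m.
r₁ < r_cr < r₂: heat loss rises to a maximum at r_cr then falls. Whether the coating helps depends on whether Q(r₂) has dropped back below Q(r₁).
Bare: R = 1/(4πr₁²h) = 63.93 K/W; Q = 174.7/63.93 = 2.73 W.
Coated: R = R_cond + R_conv = 37.68 K/W; Q = 174.7/37.68 = 4.64 W.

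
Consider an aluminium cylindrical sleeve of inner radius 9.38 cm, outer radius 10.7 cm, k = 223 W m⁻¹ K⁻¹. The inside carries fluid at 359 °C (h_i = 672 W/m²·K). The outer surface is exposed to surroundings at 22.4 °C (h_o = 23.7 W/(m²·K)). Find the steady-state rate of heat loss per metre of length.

Q' = 5.15 kW/m

Resistance network (inner→outer):
  R'_conv,in = 1/(2πr h) = 1/(2π·0.0938·672) = 0.002525 m·K/W
  R'_aluminium = ln(0.107/0.0938)/(2πk) = 0.1317/(2π·223) = 9.397×10^-5 m·K/W
  R'_conv,out = 1/(2πr h) = 1/(2π·0.107·23.7) = 0.06276 m·K/W
ΣR = 0.002525 + 9.397×10^-5 + 0.06276 = 0.06538 m·K/W
Q' = ΔT/ΣR = (359 °C − 22.4 °C)/0.06538 = 5150 W/m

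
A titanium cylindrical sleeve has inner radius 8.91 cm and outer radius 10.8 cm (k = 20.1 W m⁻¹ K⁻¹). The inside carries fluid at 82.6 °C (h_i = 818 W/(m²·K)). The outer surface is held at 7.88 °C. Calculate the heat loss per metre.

Resistance network (inner→outer):
  R'_conv,in = 1/(2πr h) = 1/(2π·0.0891·818) = 0.002184 m·K/W
  R'_titanium = ln(0.108/0.0891)/(2πk) = 0.1924/(2π·20.1) = 0.001523 m·K/W
ΣR = 0.002184 + 0.001523 = 0.003707 m·K/W
Q' = ΔT/ΣR = (82.6 °C − 7.88 °C)/0.003707 = 20200 W/m

Q' = 20.2 kW/m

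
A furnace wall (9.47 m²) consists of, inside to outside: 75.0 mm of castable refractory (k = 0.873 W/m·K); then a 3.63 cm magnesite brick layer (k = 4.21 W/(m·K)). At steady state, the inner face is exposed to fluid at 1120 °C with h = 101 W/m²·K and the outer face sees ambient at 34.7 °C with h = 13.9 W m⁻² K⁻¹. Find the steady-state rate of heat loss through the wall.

Series thermal resistances, inner to outer:
  R_conv,in = 1/(hA) = 1/(101·9.47) = 0.001046 K/W
  R_castable refractory = L/(kA) = 0.0750/(0.873·9.47) = 0.009072 K/W
  R_magnesite brick = L/(kA) = 0.0363/(4.21·9.47) = 9.105×10^-4 K/W
  R_conv,out = 1/(hA) = 1/(13.9·9.47) = 0.007597 K/W
ΣR = 0.001046 + 0.009072 + 9.105×10^-4 + 0.007597 = 0.01863 K/W
Q = ΔT/ΣR = (1120 °C − 34.7 °C)/0.01863 = 58300 W

Q = 58.3 kW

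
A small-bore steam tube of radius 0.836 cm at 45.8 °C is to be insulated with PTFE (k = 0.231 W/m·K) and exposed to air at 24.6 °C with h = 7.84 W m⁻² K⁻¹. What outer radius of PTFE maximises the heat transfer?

r_cr = 2.95 cm

For a cylinder, r_cr = k_ins/h = 0.231/7.84 = 0.0295 m = 2.95 cm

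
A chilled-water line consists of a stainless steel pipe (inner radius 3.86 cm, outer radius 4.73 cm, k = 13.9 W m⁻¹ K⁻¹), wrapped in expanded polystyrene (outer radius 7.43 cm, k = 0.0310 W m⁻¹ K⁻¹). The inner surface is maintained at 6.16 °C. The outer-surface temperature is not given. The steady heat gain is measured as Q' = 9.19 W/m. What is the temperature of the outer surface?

Series resistances:
  R'_stainless steel = ln(0.0473/0.0386)/(2πk) = 0.2033/(2π·13.9) = 0.002327 m·K/W
  R'_expanded polystyrene = ln(0.0743/0.0473)/(2πk) = 0.4516/(2π·0.0310) = 2.319 m·K/W
ΣR = 2.321 m·K/W
ΔT = Q'·ΣR = 9.19 × 2.321 = 21.33 K
Heat flows inward, so T_out = T_in + ΔT = 6.16 + 21.33 = 27.5 °C

T_out = 27.5 °C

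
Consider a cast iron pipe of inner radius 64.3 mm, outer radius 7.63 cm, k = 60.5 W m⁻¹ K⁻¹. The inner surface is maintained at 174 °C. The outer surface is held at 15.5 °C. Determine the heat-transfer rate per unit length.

Q' = 2πk·ΔT/ln(r₂/r₁) = 2π × 60.5 × 158.5 / ln(0.0763/0.0643) = 3.52×10^5 W/m

Q' = 352 kW/m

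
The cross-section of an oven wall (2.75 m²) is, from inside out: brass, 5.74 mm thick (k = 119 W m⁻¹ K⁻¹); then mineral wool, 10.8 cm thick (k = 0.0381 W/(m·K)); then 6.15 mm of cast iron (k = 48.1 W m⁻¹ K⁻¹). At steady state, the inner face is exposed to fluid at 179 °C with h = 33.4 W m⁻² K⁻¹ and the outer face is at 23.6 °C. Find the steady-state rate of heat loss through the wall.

Resistance network (inner→outer):
  R_conv,in = 1/(hA) = 1/(33.4·2.75) = 0.01089 K/W
  R_brass = L/(kA) = 0.00574/(119·2.75) = 1.754×10^-5 K/W
  R_mineral wool = L/(kA) = 0.108/(0.0381·2.75) = 1.031 K/W
  R_cast iron = L/(kA) = 0.00615/(48.1·2.75) = 4.649×10^-5 K/W
ΣR = 0.01089 + 1.754×10^-5 + 1.031 + 4.649×10^-5 = 1.042 K/W
Q = ΔT/ΣR = (179 °C − 23.6 °C)/1.042 = 149 W

Q = 149 W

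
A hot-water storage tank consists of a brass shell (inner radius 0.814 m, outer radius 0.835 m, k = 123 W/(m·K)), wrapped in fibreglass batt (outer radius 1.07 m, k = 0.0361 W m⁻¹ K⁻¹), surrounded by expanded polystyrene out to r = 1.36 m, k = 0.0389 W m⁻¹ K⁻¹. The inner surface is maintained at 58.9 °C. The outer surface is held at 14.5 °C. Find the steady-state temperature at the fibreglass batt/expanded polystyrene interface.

Series thermal resistances, inner to outer:
  R_brass = (1/0.814 − 1/0.835)/(4πk) = 0.03090/(4π·123) = 1.999×10^-5 K/W
  R_fibreglass batt = (1/0.835 − 1/1.07)/(4πk) = 0.2630/(4π·0.0361) = 0.5798 K/W
  R_expanded polystyrene = (1/1.07 − 1/1.36)/(4πk) = 0.1993/(4π·0.0389) = 0.4077 K/W
ΣR = 1.999×10^-5 + 0.5798 + 0.4077 = 0.9875 K/W
Q = ΔT/ΣR = (58.9 °C − 14.5 °C)/0.9875 = 44.96 W
From the inner boundary to the fibreglass batt/expanded polystyrene interface, ΣR_partial = 0.5798 K/W.
T_interface = T_in − Q·ΣR_partial = 58.9 °C − (44.96)(0.5798) = 32.8 °C

T = 32.8 °C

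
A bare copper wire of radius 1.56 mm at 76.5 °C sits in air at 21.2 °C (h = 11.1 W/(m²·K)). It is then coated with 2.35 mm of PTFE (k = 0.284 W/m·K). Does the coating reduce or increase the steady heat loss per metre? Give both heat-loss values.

Critical radius for a cylinder: r_cr = k/h = 0.0256 m = 2.56 cm.
Outer radius after coating: r₂ = 0.00156 + 0.00235 = 0.00391 m.
Since r₁ < r_cr and r₂ ≤ r_cr, the coating moves toward the maximum at r_cr — heat loss rises.
Bare: R = 1/(2πr₁h) = 9.191 m·K/W; Q = 55.3/9.191 = 6.02 W/m.
Coated: R = R_cond + R_conv = 4.182 m·K/W; Q = 55.3/4.182 = 13.2 W/m.

increases: 6.02 → 13.2 W/m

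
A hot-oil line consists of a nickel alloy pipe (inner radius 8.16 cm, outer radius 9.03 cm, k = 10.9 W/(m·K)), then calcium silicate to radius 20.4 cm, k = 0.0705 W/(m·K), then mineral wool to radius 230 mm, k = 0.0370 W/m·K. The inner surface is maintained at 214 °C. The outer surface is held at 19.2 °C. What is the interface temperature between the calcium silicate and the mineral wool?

Resistance network (inner→outer):
  R'_nickel alloy = ln(0.0903/0.0816)/(2πk) = 0.1013/(2π·10.9) = 0.001479 m·K/W
  R'_calcium silicate = ln(0.204/0.0903)/(2πk) = 0.8150/(2π·0.0705) = 1.840 m·K/W
  R'_mineral wool = ln(0.230/0.204)/(2πk) = 0.1200/(2π·0.0370) = 0.5160 m·K/W
ΣR = 0.001479 + 1.840 + 0.5160 = 2.357 m·K/W
Q' = ΔT/ΣR = (214 °C − 19.2 °C)/2.357 = 82.65 W/m
From the inner boundary to the calcium silicate/mineral wool interface, ΣR_partial = 1.841 m·K/W.
T_interface = T_in − Q'·ΣR_partial = 214 °C − (82.65)(1.841) = 61.8 °C

T = 61.8 °C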